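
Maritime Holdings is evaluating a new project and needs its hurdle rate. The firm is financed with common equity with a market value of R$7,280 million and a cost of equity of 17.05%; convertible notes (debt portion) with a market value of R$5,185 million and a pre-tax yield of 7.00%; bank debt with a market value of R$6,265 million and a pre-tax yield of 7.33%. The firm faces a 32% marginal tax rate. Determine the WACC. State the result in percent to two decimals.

9.61%

Total capital V = 7280 + 5185 + 6265 = 18730.
Equity: weight = 7280/18730 = 0.3887; cost = 17.05%.
Convertible notes (debt portion): weight = 5185/18730 = 0.2768; after-tax cost = 7% × (1 − 32%) = 4.7600%.
Bank debt: weight = 6265/18730 = 0.3345; after-tax cost = 7.33% × (1 − 32%) = 4.9844%.
WACC = 0.3887 × 17.0500% + 0.2768 × 4.7600% + 0.3345 × 4.9844% = 9.6120%.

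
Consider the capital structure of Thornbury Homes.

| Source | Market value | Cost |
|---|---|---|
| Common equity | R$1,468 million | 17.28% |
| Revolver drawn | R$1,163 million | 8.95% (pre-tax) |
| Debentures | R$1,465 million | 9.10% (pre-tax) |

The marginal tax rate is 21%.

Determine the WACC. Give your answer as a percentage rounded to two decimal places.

10.77%

Total capital V = 1468 + 1163 + 1465 = 4096.
Equity: weight = 1468/4096 = 0.3584; cost = 17.28%.
Revolver drawn: weight = 1163/4096 = 0.2839; after-tax cost = 8.95% × (1 − 21%) = 7.0705%.
Debentures: weight = 1465/4096 = 0.3577; after-tax cost = 9.1% × (1 − 21%) = 7.1890%.
WACC = 0.3584 × 17.2800% + 0.2839 × 7.0705% + 0.3577 × 7.1890% = 10.7720%.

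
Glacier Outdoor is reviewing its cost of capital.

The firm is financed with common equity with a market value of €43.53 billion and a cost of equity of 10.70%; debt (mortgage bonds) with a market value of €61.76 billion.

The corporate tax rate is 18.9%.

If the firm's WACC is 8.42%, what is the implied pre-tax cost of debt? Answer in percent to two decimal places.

Total capital V = 43.53 + 61.76 = 105.29.
Equity weight = 43.53/105.29 = 0.4134.
Mortgage bonds weight = 61.76/105.29 = 0.5866.
Equity contribution = 0.4134 × 10.7% = 4.4237%.
Remaining for debt = 8.42% − 4.4237% = 3.9963%.
Rd × (1 − 18.9%) × 0.5866 = 3.9963%  ⇒  Rd = 8.4007%.

8.40%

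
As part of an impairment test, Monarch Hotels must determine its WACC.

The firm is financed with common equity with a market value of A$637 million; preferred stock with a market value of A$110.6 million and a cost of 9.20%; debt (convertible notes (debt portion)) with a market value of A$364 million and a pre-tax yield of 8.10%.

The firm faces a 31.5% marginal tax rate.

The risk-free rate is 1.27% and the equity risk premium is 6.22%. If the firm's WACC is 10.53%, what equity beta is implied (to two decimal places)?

1.98

Total capital V = 637 + 110.6 + 364 = 1111.6.
Equity weight = 637/1111.6 = 0.5730.
Preferred weight = 110.6/1111.6 = 0.0995.
Convertible notes (debt portion) weight = 364/1111.6 = 0.3275.
Debt contribution = 0.3275 × 8.1% × (1 − 31.5%) = 1.8169%.
Preferred contribution = 0.0995 × 9.2% = 0.9154%.
Required equity contribution = 10.53% − 2.7323% = 7.7977%  ⇒  Re = 13.6075%.
CAPM: 13.6075% = 1.27% + β × 6.22%  ⇒  β = 1.9835.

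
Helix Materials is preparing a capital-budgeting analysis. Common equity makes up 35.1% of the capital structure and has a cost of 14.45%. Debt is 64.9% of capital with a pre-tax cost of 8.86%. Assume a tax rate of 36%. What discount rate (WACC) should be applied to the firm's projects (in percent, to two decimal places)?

After-tax cost of debt = 8.86% × (1 − 36%) = 5.6704%.
WACC = 0.351 × 14.4500% + 0.649 × 5.6704% = 8.7520%.

8.75%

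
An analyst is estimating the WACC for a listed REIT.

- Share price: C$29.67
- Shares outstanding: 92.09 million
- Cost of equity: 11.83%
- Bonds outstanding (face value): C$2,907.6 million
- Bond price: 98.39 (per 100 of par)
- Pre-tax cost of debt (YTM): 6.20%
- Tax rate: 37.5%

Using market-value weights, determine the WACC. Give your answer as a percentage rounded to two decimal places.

Market value of equity E = 29.67 × 92.09m = 2732.3103m. Market value of debt D = 2907.6m × 98.39/100 = 2860.78764m.
Total capital V = 2732.3103 + 2860.78764 = 5593.09794.
Equity: weight = 2732.3103/5593.09794 = 0.4885; cost = 11.83%.
Bonds outstanding: weight = 2860.78764/5593.09794 = 0.5115; after-tax cost = 6.2% × (1 − 37.5%) = 3.8750%.
WACC = 0.4885 × 11.8300% + 0.5115 × 3.8750% = 7.7611%.

7.76%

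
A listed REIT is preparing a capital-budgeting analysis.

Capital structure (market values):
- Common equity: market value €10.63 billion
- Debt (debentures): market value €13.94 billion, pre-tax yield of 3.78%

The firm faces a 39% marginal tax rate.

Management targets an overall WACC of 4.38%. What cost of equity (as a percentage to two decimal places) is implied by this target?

7.10%

Total capital V = 10.63 + 13.94 = 24.57.
Equity weight = 10.63/24.57 = 0.4326.
Debentures weight = 13.94/24.57 = 0.5674.
Debt contribution = 0.5674 × 3.78% × (1 − 39%) = 1.3082%.
Required equity contribution = 4.38% − 1.3082% = 3.0718%.
Re = 3.0718% / 0.4326 = 7.1001%.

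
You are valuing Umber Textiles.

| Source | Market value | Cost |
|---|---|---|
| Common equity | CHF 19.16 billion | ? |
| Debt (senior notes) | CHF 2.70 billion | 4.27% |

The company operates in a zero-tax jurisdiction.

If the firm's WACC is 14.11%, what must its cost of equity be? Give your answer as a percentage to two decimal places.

Total capital V = 19.16 + 2.7 = 21.86.
Equity weight = 19.16/21.86 = 0.8765.
Senior notes weight = 2.7/21.86 = 0.1235.
Debt contribution = 0.1235 × 4.27% × (1 − 0%) = 0.5274%.
Required equity contribution = 14.11% − 0.5274% = 13.5826%.
Re = 13.5826% / 0.8765 = 15.4966%.

15.50%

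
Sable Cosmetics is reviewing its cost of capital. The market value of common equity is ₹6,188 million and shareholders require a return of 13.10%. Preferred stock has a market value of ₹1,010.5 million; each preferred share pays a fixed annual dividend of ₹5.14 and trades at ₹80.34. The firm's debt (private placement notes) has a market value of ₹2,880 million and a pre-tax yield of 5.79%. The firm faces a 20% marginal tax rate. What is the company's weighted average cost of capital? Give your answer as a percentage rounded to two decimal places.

Cost of preferred: Rp = 5.14 / 80.34 = 6.3978%.
Total capital V = 6188 + 1010.5 + 2880 = 10078.5.
Equity: weight = 6188/10078.5 = 0.6140; cost = 13.1%.
Preferred: weight = 1010.5/10078.5 = 0.1003; cost = 6.3978%.
Private placement notes: weight = 2880/10078.5 = 0.2858; after-tax cost = 5.79% × (1 − 20%) = 4.6320%.
WACC = 0.6140 × 13.1000% + 0.1003 × 6.3978% + 0.2858 × 4.6320% = 10.0082%.

10.01%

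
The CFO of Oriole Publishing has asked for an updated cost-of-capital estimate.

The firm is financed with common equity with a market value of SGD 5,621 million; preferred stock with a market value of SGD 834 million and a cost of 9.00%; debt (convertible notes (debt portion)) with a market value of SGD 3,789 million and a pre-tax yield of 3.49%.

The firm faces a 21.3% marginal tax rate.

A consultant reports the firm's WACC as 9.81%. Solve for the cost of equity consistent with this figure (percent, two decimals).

14.69%

Total capital V = 5621 + 834 + 3789 = 10244.
Equity weight = 5621/10244 = 0.5487.
Preferred weight = 834/10244 = 0.0814.
Convertible notes (debt portion) weight = 3789/10244 = 0.3699.
Debt contribution = 0.3699 × 3.49% × (1 − 21.3%) = 1.0159%.
Preferred contribution = 0.0814 × 9% = 0.7327%.
Required equity contribution = 9.81% − 1.7486% = 8.0614%.
Re = 8.0614% / 0.5487 = 14.6915%.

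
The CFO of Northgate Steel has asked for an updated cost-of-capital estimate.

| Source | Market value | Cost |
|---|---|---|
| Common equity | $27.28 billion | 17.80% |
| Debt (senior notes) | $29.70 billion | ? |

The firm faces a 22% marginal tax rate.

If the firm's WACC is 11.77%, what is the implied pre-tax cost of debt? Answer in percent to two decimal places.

7.99%

Total capital V = 27.28 + 29.7 = 56.98.
Equity weight = 27.28/56.98 = 0.4788.
Senior notes weight = 29.7/56.98 = 0.5212.
Equity contribution = 0.4788 × 17.8% = 8.5220%.
Remaining for debt = 11.77% − 8.5220% = 3.2480%.
Rd × (1 − 22%) × 0.5212 = 3.2480%  ⇒  Rd = 7.9889%.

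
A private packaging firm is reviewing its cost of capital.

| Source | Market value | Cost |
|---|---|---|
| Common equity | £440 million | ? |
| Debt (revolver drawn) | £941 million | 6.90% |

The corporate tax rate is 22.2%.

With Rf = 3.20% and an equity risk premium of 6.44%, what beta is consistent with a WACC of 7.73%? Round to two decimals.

Total capital V = 440 + 941 = 1381.
Equity weight = 440/1381 = 0.3186.
Revolver drawn weight = 941/1381 = 0.6814.
Debt contribution = 0.6814 × 6.9% × (1 − 22.2%) = 3.6578%.
Required equity contribution = 7.73% − 3.6578% = 4.0722%  ⇒  Re = 12.7810%.
CAPM: 12.7810% = 3.2% + β × 6.44%  ⇒  β = 1.4877.

1.49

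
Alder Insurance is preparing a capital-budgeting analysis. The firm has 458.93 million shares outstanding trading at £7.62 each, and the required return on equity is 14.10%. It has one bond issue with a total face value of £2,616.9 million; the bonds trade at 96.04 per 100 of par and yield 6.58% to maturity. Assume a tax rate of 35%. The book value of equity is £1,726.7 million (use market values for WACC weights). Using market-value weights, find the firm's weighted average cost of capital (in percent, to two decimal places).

9.99%

Market value of equity E = 7.62 × 458.93m = 3497.0466m. Market value of debt D = 2616.9m × 96.04/100 = 2513.27076m.
Total capital V = 3497.0466 + 2513.27076 = 6010.31736.
Equity: weight = 3497.0466/6010.31736 = 0.5818; cost = 14.1%.
Bonds outstanding: weight = 2513.27076/6010.31736 = 0.4182; after-tax cost = 6.58% × (1 − 35%) = 4.2770%.
WACC = 0.5818 × 14.1000% + 0.4182 × 4.2770% = 9.9924%.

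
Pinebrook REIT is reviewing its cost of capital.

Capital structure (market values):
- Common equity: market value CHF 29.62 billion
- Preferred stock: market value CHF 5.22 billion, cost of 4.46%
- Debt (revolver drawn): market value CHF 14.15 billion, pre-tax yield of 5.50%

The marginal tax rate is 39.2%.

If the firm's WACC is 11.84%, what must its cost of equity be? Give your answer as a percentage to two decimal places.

Total capital V = 29.62 + 5.22 + 14.15 = 48.99.
Equity weight = 29.62/48.99 = 0.6046.
Preferred weight = 5.22/48.99 = 0.1066.
Revolver drawn weight = 14.15/48.99 = 0.2888.
Debt contribution = 0.2888 × 5.5% × (1 − 39.2%) = 0.9659%.
Preferred contribution = 0.1066 × 4.46% = 0.4752%.
Required equity contribution = 11.84% − 1.4411% = 10.3989%.
Re = 10.3989% / 0.6046 = 17.1993%.

17.20%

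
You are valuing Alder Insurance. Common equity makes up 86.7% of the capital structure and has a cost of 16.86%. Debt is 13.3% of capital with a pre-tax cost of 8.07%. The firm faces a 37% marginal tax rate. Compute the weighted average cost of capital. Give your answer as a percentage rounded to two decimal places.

15.29%

After-tax cost of debt = 8.07% × (1 − 37%) = 5.0841%.
WACC = 0.867 × 16.8600% + 0.133 × 5.0841% = 15.2938%.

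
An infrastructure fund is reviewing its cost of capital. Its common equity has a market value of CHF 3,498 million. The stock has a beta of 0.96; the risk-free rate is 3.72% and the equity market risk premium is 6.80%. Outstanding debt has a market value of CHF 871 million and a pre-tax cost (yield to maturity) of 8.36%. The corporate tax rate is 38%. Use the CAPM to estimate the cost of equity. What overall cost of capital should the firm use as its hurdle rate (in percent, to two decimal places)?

Cost of equity via CAPM: Re = 3.72% + 0.96 × 6.8% = 10.2480%.
Total capital V = 3498 + 871 = 4369.
Equity: weight = 3498/4369 = 0.8006; cost = 10.248%.
Debt: weight = 871/4369 = 0.1994; after-tax cost = 8.36% × (1 − 38%) = 5.1832%.
WACC = 0.8006 × 10.2480% + 0.1994 × 5.1832% = 9.2383%.

9.24%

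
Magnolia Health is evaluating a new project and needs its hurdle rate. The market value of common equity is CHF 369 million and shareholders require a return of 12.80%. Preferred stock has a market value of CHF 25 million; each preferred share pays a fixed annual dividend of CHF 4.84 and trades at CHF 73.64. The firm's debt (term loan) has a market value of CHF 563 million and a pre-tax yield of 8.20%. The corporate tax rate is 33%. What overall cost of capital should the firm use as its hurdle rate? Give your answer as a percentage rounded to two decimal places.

Cost of preferred: Rp = 4.84 / 73.64 = 6.5725%.
Total capital V = 369 + 25 + 563 = 957.
Equity: weight = 369/957 = 0.3856; cost = 12.8%.
Preferred: weight = 25/957 = 0.0261; cost = 6.5725%.
Term loan: weight = 563/957 = 0.5883; after-tax cost = 8.2% × (1 − 33%) = 5.4940%.
WACC = 0.3856 × 12.8000% + 0.0261 × 6.5725% + 0.5883 × 5.4940% = 8.3392%.

8.34%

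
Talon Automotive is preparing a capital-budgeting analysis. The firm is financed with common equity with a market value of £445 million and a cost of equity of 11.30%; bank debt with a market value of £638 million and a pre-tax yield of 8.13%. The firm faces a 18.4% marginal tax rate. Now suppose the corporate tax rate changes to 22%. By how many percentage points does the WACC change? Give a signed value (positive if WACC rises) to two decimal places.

Current WACC:
Total capital V = 445 + 638 = 1083.
Equity: weight = 445/1083 = 0.4109; cost = 11.3%.
Bank debt: weight = 638/1083 = 0.5891; after-tax cost = 8.13% × (1 − 18.4%) = 6.6341%.
WACC = 0.4109 × 11.3000% + 0.5891 × 6.6341% = 8.5513%.
After the change:
Total capital V = 445 + 638 = 1083.
Equity: weight = 445/1083 = 0.4109; cost = 11.3%.
Bank debt: weight = 638/1083 = 0.5891; after-tax cost = 8.13% × (1 − 22%) = 6.3414%.
WACC = 0.4109 × 11.3000% + 0.5891 × 6.3414% = 8.3789%.
Change in WACC = 8.3789% − 8.5513% = -0.1724 pp.

-0.17 pp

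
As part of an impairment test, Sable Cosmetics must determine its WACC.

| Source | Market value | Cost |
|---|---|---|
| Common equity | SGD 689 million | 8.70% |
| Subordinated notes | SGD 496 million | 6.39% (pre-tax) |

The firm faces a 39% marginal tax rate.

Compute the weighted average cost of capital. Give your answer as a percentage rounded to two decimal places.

Total capital V = 689 + 496 = 1185.
Equity: weight = 689/1185 = 0.5814; cost = 8.7%.
Subordinated notes: weight = 496/1185 = 0.4186; after-tax cost = 6.39% × (1 − 39%) = 3.8979%.
WACC = 0.5814 × 8.7000% + 0.4186 × 3.8979% = 6.6900%.

6.69%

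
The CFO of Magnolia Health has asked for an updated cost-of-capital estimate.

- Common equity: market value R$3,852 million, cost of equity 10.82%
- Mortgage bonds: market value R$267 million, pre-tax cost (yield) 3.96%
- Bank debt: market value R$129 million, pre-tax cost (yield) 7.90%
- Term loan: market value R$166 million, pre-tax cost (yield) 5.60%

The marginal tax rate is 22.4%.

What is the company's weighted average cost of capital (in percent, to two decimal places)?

9.97%

Total capital V = 3852 + 267 + 129 + 166 = 4414.
Equity: weight = 3852/4414 = 0.8727; cost = 10.82%.
Mortgage bonds: weight = 267/4414 = 0.0605; after-tax cost = 3.96% × (1 − 22.4%) = 3.0730%.
Bank debt: weight = 129/4414 = 0.0292; after-tax cost = 7.9% × (1 − 22.4%) = 6.1304%.
Term loan: weight = 166/4414 = 0.0376; after-tax cost = 5.6% × (1 − 22.4%) = 4.3456%.
WACC = 0.8727 × 10.8200% + 0.0605 × 3.0730% + 0.0292 × 6.1304% + 0.0376 × 4.3456% = 9.9708%.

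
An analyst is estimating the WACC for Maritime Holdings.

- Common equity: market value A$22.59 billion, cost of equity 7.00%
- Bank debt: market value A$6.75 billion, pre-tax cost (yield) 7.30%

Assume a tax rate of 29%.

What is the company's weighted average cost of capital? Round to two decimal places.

Total capital V = 22.59 + 6.75 = 29.34.
Equity: weight = 22.59/29.34 = 0.7699; cost = 7%.
Bank debt: weight = 6.75/29.34 = 0.2301; after-tax cost = 7.3% × (1 − 29%) = 5.1830%.
WACC = 0.7699 × 7.0000% + 0.2301 × 5.1830% = 6.5820%.

6.58%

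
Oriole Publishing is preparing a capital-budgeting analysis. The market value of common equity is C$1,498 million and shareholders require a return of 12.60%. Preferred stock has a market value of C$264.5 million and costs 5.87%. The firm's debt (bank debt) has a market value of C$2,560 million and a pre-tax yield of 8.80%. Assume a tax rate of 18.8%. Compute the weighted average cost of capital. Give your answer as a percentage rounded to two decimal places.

8.96%

Total capital V = 1498 + 264.5 + 2560 = 4322.5.
Equity: weight = 1498/4322.5 = 0.3466; cost = 12.6%.
Preferred: weight = 264.5/4322.5 = 0.0612; cost = 5.87%.
Bank debt: weight = 2560/4322.5 = 0.5922; after-tax cost = 8.8% × (1 − 18.8%) = 7.1456%.
WACC = 0.3466 × 12.6000% + 0.0612 × 5.8700% + 0.5922 × 7.1456% = 8.9578%.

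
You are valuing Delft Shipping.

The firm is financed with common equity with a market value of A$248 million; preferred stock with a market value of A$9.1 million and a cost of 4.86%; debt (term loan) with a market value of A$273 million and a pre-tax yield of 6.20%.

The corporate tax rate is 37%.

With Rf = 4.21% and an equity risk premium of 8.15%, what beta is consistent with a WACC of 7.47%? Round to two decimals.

0.89

Total capital V = 248 + 9.1 + 273 = 530.1.
Equity weight = 248/530.1 = 0.4678.
Preferred weight = 9.1/530.1 = 0.0172.
Term loan weight = 273/530.1 = 0.5150.
Debt contribution = 0.5150 × 6.2% × (1 − 37%) = 2.0116%.
Preferred contribution = 0.0172 × 4.86% = 0.0834%.
Required equity contribution = 7.47% − 2.0950% = 5.3750%  ⇒  Re = 11.4890%.
CAPM: 11.4890% = 4.21% + β × 8.15%  ⇒  β = 0.8931.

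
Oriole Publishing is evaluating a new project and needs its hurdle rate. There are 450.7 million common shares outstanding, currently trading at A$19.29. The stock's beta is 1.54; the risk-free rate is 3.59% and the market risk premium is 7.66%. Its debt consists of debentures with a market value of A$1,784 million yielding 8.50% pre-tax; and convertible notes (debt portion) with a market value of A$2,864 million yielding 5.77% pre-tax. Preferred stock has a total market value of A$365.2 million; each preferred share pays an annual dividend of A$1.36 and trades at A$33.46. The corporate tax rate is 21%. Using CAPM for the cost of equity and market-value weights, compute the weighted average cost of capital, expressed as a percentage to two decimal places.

Cost of equity via CAPM: Re = 3.59% + 1.54 × 7.66% = 15.3864%.
Cost of preferred: Rp = 1.36 / 33.46 = 4.0646%.
Market value of equity E = 19.29 × 450.7m = 8694.003m.
Total capital V = 8694.003 + 365.2 + 1784 + 2864 = 13707.203.
Equity: weight = 8694.003/13707.203 = 0.6343; cost = 15.3864%.
Preferred: weight = 365.2/13707.203 = 0.0266; cost = 4.0646%.
Debentures: weight = 1784/13707.203 = 0.1302; after-tax cost = 8.5% × (1 − 21%) = 6.7150%.
Convertible notes (debt portion): weight = 2864/13707.203 = 0.2089; after-tax cost = 5.77% × (1 − 21%) = 4.5583%.
WACC = 0.6343 × 15.3864% + 0.0266 × 4.0646% + 0.1302 × 6.7150% + 0.2089 × 4.5583% = 11.6937%.

11.69%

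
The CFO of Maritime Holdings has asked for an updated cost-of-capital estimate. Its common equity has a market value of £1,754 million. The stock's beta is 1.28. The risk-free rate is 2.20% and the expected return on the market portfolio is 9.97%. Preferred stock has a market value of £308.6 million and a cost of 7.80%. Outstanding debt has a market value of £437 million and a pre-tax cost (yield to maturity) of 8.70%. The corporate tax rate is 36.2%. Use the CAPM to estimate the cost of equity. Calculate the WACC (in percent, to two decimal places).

10.46%

Market risk premium = 9.97% − 2.2% = 7.77%.
Cost of equity via CAPM: Re = 2.2% + 1.28 × 7.77% = 12.1456%.
Total capital V = 1754 + 308.6 + 437 = 2499.6.
Equity: weight = 1754/2499.6 = 0.7017; cost = 12.1456%.
Preferred: weight = 308.6/2499.6 = 0.1235; cost = 7.8%.
Debt: weight = 437/2499.6 = 0.1748; after-tax cost = 8.7% × (1 − 36.2%) = 5.5506%.
WACC = 0.7017 × 12.1456% + 0.1235 × 7.8000% + 0.1748 × 5.5506% = 10.4561%.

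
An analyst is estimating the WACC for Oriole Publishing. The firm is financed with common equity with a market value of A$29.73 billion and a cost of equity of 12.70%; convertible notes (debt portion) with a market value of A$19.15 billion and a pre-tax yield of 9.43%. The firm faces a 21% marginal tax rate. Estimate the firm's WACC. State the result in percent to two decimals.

Total capital V = 29.73 + 19.15 = 48.88.
Equity: weight = 29.73/48.88 = 0.6082; cost = 12.7%.
Convertible notes (debt portion): weight = 19.15/48.88 = 0.3918; after-tax cost = 9.43% × (1 − 21%) = 7.4497%.
WACC = 0.6082 × 12.7000% + 0.3918 × 7.4497% = 10.6431%.

10.64%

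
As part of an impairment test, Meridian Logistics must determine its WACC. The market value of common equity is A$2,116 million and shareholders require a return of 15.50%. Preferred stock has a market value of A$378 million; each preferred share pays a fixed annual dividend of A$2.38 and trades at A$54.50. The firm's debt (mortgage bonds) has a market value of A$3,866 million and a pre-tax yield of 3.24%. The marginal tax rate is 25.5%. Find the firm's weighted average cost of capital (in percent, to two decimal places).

Cost of preferred: Rp = 2.38 / 54.5 = 4.3670%.
Total capital V = 2116 + 378 + 3866 = 6360.
Equity: weight = 2116/6360 = 0.3327; cost = 15.5%.
Preferred: weight = 378/6360 = 0.0594; cost = 4.367%.
Mortgage bonds: weight = 3866/6360 = 0.6079; after-tax cost = 3.24% × (1 − 25.5%) = 2.4138%.
WACC = 0.3327 × 15.5000% + 0.0594 × 4.3670% + 0.6079 × 2.4138% = 6.8837%.

6.88%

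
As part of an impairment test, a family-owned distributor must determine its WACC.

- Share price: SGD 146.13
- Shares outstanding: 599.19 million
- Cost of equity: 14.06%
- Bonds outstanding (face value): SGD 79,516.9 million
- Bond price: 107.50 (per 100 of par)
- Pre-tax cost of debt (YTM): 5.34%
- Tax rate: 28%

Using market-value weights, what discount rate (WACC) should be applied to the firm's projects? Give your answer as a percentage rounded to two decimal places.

Market value of equity E = 146.13 × 599.19m = 87559.6347m. Market value of debt D = 79516.9m × 107.5/100 = 85480.6675m.
Total capital V = 87559.6347 + 85480.6675 = 173040.3022.
Equity: weight = 87559.6347/173040.3022 = 0.5060; cost = 14.06%.
Bonds outstanding: weight = 85480.6675/173040.3022 = 0.4940; after-tax cost = 5.34% × (1 − 28%) = 3.8448%.
WACC = 0.5060 × 14.0600% + 0.4940 × 3.8448% = 9.0138%.

9.01%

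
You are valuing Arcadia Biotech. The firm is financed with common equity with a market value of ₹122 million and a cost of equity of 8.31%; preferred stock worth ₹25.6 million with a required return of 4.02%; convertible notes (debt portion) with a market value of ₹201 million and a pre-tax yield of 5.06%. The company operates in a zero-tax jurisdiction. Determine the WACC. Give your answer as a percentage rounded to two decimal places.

Total capital V = 122 + 25.6 + 201 = 348.6.
Equity: weight = 122/348.6 = 0.3500; cost = 8.31%.
Preferred: weight = 25.6/348.6 = 0.0734; cost = 4.02%.
Convertible notes (debt portion): weight = 201/348.6 = 0.5766; after-tax cost = 5.06% × (1 − 0%) = 5.0600%.
WACC = 0.3500 × 8.3100% + 0.0734 × 4.0200% + 0.5766 × 5.0600% = 6.1210%.

6.12%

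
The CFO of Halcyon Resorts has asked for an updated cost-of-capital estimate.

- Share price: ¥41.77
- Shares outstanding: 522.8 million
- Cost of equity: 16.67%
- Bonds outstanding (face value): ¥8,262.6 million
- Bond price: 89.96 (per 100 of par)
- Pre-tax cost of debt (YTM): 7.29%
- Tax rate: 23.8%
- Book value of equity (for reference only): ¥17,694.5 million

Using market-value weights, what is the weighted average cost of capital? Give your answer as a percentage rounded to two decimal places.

13.85%

Market value of equity E = 41.77 × 522.8m = 21837.356m. Market value of debt D = 8262.6m × 89.96/100 = 7433.03496m.
Total capital V = 21837.356 + 7433.03496 = 29270.39096.
Equity: weight = 21837.356/29270.39096 = 0.7461; cost = 16.67%.
Bonds outstanding: weight = 7433.03496/29270.39096 = 0.2539; after-tax cost = 7.29% × (1 − 23.8%) = 5.5550%.
WACC = 0.7461 × 16.6700% + 0.2539 × 5.5550% = 13.8474%.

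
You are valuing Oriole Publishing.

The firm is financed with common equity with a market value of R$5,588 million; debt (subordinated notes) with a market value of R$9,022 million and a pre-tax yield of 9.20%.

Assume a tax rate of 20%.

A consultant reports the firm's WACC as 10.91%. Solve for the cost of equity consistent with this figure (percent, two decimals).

Total capital V = 5588 + 9022 = 14610.
Equity weight = 5588/14610 = 0.3825.
Subordinated notes weight = 9022/14610 = 0.6175.
Debt contribution = 0.6175 × 9.2% × (1 − 20%) = 4.5450%.
Required equity contribution = 10.91% − 4.5450% = 6.3650%.
Re = 6.3650% / 0.3825 = 16.6416%.

16.64%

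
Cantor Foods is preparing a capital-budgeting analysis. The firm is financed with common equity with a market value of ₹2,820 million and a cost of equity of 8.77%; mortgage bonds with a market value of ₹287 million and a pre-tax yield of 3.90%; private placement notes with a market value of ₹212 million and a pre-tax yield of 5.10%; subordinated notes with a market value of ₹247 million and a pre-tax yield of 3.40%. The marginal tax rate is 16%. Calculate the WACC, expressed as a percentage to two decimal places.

Total capital V = 2820 + 287 + 212 + 247 = 3566.
Equity: weight = 2820/3566 = 0.7908; cost = 8.77%.
Mortgage bonds: weight = 287/3566 = 0.0805; after-tax cost = 3.9% × (1 − 16%) = 3.2760%.
Private placement notes: weight = 212/3566 = 0.0595; after-tax cost = 5.1% × (1 − 16%) = 4.2840%.
Subordinated notes: weight = 247/3566 = 0.0693; after-tax cost = 3.4% × (1 − 16%) = 2.8560%.
WACC = 0.7908 × 8.7700% + 0.0805 × 3.2760% + 0.0595 × 4.2840% + 0.0693 × 2.8560% = 7.6515%.

7.65%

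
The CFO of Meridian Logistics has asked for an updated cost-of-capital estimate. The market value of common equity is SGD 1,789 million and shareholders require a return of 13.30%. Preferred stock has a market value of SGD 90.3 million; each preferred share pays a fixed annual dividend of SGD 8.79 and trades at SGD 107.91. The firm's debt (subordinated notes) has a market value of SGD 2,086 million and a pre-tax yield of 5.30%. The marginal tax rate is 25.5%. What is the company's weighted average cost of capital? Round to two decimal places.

Cost of preferred: Rp = 8.79 / 107.91 = 8.1457%.
Total capital V = 1789 + 90.3 + 2086 = 3965.3.
Equity: weight = 1789/3965.3 = 0.4512; cost = 13.3%.
Preferred: weight = 90.3/3965.3 = 0.0228; cost = 8.1457%.
Subordinated notes: weight = 2086/3965.3 = 0.5261; after-tax cost = 5.3% × (1 − 25.5%) = 3.9485%.
WACC = 0.4512 × 13.3000% + 0.0228 × 8.1457% + 0.5261 × 3.9485% = 8.2631%.

8.26%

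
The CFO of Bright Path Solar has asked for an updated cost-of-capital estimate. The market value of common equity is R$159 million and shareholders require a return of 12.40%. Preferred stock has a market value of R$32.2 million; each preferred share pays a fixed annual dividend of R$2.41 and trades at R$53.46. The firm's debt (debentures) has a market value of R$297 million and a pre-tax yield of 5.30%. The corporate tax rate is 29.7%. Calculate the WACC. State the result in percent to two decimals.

Cost of preferred: Rp = 2.41 / 53.46 = 4.5080%.
Total capital V = 159 + 32.2 + 297 = 488.2.
Equity: weight = 159/488.2 = 0.3257; cost = 12.4%.
Preferred: weight = 32.2/488.2 = 0.0660; cost = 4.508%.
Debentures: weight = 297/488.2 = 0.6084; after-tax cost = 5.3% × (1 − 29.7%) = 3.7259%.
WACC = 0.3257 × 12.4000% + 0.0660 × 4.5080% + 0.6084 × 3.7259% = 6.6025%.

6.60%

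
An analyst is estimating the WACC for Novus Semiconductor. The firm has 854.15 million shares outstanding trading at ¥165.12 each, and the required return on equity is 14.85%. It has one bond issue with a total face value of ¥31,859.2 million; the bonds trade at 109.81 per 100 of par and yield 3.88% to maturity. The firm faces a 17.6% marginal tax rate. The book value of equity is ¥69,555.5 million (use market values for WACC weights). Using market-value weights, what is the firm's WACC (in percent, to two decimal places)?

Market value of equity E = 165.12 × 854.15m = 141037.248m. Market value of debt D = 31859.2m × 109.81/100 = 34984.58752m.
Total capital V = 141037.248 + 34984.58752 = 176021.83552.
Equity: weight = 141037.248/176021.83552 = 0.8012; cost = 14.85%.
Bonds outstanding: weight = 34984.58752/176021.83552 = 0.1988; after-tax cost = 3.88% × (1 − 17.6%) = 3.1971%.
WACC = 0.8012 × 14.8500% + 0.1988 × 3.1971% = 12.5340%.

12.53%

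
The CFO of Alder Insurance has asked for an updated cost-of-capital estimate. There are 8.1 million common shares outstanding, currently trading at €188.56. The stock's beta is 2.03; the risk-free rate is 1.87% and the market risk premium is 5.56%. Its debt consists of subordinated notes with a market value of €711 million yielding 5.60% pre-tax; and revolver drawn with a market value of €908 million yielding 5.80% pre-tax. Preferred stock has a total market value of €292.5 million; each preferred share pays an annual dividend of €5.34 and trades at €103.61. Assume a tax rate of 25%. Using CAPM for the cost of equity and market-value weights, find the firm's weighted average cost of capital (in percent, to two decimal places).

Cost of equity via CAPM: Re = 1.87% + 2.03 × 5.56% = 13.1568%.
Cost of preferred: Rp = 5.34 / 103.61 = 5.1539%.
Market value of equity E = 188.56 × 8.1m = 1527.336m.
Total capital V = 1527.336 + 292.5 + 711 + 908 = 3438.836.
Equity: weight = 1527.336/3438.836 = 0.4441; cost = 13.1568%.
Preferred: weight = 292.5/3438.836 = 0.0851; cost = 5.1539%.
Subordinated notes: weight = 711/3438.836 = 0.2068; after-tax cost = 5.6% × (1 − 25%) = 4.2000%.
Revolver drawn: weight = 908/3438.836 = 0.2640; after-tax cost = 5.8% × (1 − 25%) = 4.3500%.
WACC = 0.4441 × 13.1568% + 0.0851 × 5.1539% + 0.2068 × 4.2000% + 0.2640 × 4.3500% = 8.2988%.

8.30%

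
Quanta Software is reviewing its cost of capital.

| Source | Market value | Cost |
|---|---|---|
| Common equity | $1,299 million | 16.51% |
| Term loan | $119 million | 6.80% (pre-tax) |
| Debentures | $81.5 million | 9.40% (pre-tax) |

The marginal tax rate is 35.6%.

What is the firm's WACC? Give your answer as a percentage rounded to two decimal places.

Total capital V = 1299 + 119 + 81.5 = 1499.5.
Equity: weight = 1299/1499.5 = 0.8663; cost = 16.51%.
Term loan: weight = 119/1499.5 = 0.0794; after-tax cost = 6.8% × (1 − 35.6%) = 4.3792%.
Debentures: weight = 81.5/1499.5 = 0.0544; after-tax cost = 9.4% × (1 − 35.6%) = 6.0536%.
WACC = 0.8663 × 16.5100% + 0.0794 × 4.3792% + 0.0544 × 6.0536% = 14.9790%.

14.98%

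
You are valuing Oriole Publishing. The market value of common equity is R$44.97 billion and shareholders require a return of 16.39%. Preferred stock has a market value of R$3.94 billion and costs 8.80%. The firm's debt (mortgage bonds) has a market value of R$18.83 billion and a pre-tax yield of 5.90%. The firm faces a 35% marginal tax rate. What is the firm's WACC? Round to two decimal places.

Total capital V = 44.97 + 3.94 + 18.83 = 67.74.
Equity: weight = 44.97/67.74 = 0.6639; cost = 16.39%.
Preferred: weight = 3.94/67.74 = 0.0582; cost = 8.8%.
Mortgage bonds: weight = 18.83/67.74 = 0.2780; after-tax cost = 5.9% × (1 − 35%) = 3.8350%.
WACC = 0.6639 × 16.3900% + 0.0582 × 8.8000% + 0.2780 × 3.8350% = 12.4586%.

12.46%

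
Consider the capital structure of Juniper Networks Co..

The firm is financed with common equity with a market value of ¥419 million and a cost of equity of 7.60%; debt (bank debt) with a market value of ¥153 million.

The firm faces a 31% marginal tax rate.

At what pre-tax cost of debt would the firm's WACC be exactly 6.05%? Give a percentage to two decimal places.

Total capital V = 419 + 153 = 572.
Equity weight = 419/572 = 0.7325.
Bank debt weight = 153/572 = 0.2675.
Equity contribution = 0.7325 × 7.6% = 5.5671%.
Remaining for debt = 6.05% − 5.5671% = 0.4829%.
Rd × (1 − 31%) × 0.2675 = 0.4829%  ⇒  Rd = 2.6163%.

2.62%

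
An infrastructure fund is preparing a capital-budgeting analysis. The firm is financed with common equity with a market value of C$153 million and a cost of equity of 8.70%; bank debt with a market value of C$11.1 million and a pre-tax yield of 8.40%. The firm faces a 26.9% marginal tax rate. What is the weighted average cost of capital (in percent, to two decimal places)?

Total capital V = 153 + 11.1 = 164.1.
Equity: weight = 153/164.1 = 0.9324; cost = 8.7%.
Bank debt: weight = 11.1/164.1 = 0.0676; after-tax cost = 8.4% × (1 − 26.9%) = 6.1404%.
WACC = 0.9324 × 8.7000% + 0.0676 × 6.1404% = 8.5269%.

8.53%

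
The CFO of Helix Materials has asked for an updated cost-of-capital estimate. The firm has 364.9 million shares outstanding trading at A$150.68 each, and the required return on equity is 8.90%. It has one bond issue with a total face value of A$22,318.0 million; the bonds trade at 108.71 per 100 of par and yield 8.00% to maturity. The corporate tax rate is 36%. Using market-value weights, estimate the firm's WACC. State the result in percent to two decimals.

Market value of equity E = 150.68 × 364.9m = 54983.132m. Market value of debt D = 22318m × 108.71/100 = 24261.8978m.
Total capital V = 54983.132 + 24261.8978 = 79245.0298.
Equity: weight = 54983.132/79245.0298 = 0.6938; cost = 8.9%.
Bonds outstanding: weight = 24261.8978/79245.0298 = 0.3062; after-tax cost = 8% × (1 − 36%) = 5.1200%.
WACC = 0.6938 × 8.9000% + 0.3062 × 5.1200% = 7.7427%.

7.74%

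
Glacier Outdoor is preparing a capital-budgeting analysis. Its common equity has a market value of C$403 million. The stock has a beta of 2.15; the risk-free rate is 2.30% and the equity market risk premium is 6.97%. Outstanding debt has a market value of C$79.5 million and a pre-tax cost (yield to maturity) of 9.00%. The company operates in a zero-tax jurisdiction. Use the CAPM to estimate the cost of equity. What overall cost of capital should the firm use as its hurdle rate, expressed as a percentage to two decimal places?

15.92%

Cost of equity via CAPM: Re = 2.3% + 2.15 × 6.97% = 17.2855%.
Total capital V = 403 + 79.5 = 482.5.
Equity: weight = 403/482.5 = 0.8352; cost = 17.2855%.
Debt: weight = 79.5/482.5 = 0.1648; after-tax cost = 9% × (1 − 0%) = 9.0000%.
WACC = 0.8352 × 17.2855% + 0.1648 × 9.0000% = 15.9203%.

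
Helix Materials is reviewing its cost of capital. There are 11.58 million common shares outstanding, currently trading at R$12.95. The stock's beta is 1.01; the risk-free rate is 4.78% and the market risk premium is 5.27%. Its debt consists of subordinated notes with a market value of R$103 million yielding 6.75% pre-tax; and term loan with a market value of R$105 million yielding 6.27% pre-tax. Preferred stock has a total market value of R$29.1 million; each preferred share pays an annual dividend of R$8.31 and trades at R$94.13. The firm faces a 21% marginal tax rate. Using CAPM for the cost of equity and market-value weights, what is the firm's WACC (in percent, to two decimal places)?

7.34%

Cost of equity via CAPM: Re = 4.78% + 1.01 × 5.27% = 10.1027%.
Cost of preferred: Rp = 8.31 / 94.13 = 8.8282%.
Market value of equity E = 12.95 × 11.58m = 149.961m.
Total capital V = 149.961 + 29.1 + 103 + 105 = 387.061.
Equity: weight = 149.961/387.061 = 0.3874; cost = 10.1027%.
Preferred: weight = 29.1/387.061 = 0.0752; cost = 8.8282%.
Subordinated notes: weight = 103/387.061 = 0.2661; after-tax cost = 6.75% × (1 − 21%) = 5.3325%.
Term loan: weight = 105/387.061 = 0.2713; after-tax cost = 6.27% × (1 − 21%) = 4.9533%.
WACC = 0.3874 × 10.1027% + 0.0752 × 8.8282% + 0.2661 × 5.3325% + 0.2713 × 4.9533% = 7.3406%.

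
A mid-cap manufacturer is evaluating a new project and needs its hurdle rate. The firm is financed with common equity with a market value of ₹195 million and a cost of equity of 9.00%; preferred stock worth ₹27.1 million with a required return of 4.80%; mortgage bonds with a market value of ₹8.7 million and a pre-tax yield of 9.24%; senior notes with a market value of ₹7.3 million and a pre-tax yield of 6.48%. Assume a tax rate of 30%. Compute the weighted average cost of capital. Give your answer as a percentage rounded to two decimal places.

Total capital V = 195 + 27.1 + 8.7 + 7.3 = 238.1.
Equity: weight = 195/238.1 = 0.8190; cost = 9%.
Preferred: weight = 27.1/238.1 = 0.1138; cost = 4.8%.
Mortgage bonds: weight = 8.7/238.1 = 0.0365; after-tax cost = 9.24% × (1 − 30%) = 6.4680%.
Senior notes: weight = 7.3/238.1 = 0.0307; after-tax cost = 6.48% × (1 − 30%) = 4.5360%.
WACC = 0.8190 × 9.0000% + 0.1138 × 4.8000% + 0.0365 × 6.4680% + 0.0307 × 4.5360% = 8.2926%.

8.29%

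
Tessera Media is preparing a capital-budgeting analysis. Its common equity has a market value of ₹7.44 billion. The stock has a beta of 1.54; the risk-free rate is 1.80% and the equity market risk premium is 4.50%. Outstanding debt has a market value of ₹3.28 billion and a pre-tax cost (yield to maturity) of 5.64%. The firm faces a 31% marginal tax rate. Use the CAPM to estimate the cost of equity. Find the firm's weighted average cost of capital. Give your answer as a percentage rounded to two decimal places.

Cost of equity via CAPM: Re = 1.8% + 1.54 × 4.5% = 8.7300%.
Total capital V = 7.44 + 3.28 = 10.72.
Equity: weight = 7.44/10.72 = 0.6940; cost = 8.73%.
Debt: weight = 3.28/10.72 = 0.3060; after-tax cost = 5.64% × (1 − 31%) = 3.8916%.
WACC = 0.6940 × 8.7300% + 0.3060 × 3.8916% = 7.2496%.

7.25%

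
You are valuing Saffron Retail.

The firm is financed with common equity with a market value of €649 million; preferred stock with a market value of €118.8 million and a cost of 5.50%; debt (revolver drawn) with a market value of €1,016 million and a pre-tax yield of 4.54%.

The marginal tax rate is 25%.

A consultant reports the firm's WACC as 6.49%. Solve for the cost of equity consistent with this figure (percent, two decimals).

Total capital V = 649 + 118.8 + 1016 = 1783.8.
Equity weight = 649/1783.8 = 0.3638.
Preferred weight = 118.8/1783.8 = 0.0666.
Revolver drawn weight = 1016/1783.8 = 0.5696.
Debt contribution = 0.5696 × 4.54% × (1 − 25%) = 1.9394%.
Preferred contribution = 0.0666 × 5.5% = 0.3663%.
Required equity contribution = 6.49% − 2.3057% = 4.1843%.
Re = 4.1843% / 0.3638 = 11.5007%.

11.50%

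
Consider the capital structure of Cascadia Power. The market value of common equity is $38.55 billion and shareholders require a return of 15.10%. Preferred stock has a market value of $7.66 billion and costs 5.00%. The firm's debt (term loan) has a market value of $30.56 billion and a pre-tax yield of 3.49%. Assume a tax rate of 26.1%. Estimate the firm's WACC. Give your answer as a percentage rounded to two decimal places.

Total capital V = 38.55 + 7.66 + 30.56 = 76.77.
Equity: weight = 38.55/76.77 = 0.5021; cost = 15.1%.
Preferred: weight = 7.66/76.77 = 0.0998; cost = 5%.
Term loan: weight = 30.56/76.77 = 0.3981; after-tax cost = 3.49% × (1 − 26.1%) = 2.5791%.
WACC = 0.5021 × 15.1000% + 0.0998 × 5.0000% + 0.3981 × 2.5791% = 9.1080%.

9.11%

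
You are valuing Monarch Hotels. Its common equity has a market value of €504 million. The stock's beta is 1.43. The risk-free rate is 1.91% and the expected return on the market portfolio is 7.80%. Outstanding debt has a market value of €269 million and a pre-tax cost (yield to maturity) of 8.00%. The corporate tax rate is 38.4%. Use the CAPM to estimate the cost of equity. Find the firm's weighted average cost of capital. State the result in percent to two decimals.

8.45%

Market risk premium = 7.8% − 1.91% = 5.89%.
Cost of equity via CAPM: Re = 1.91% + 1.43 × 5.89% = 10.3327%.
Total capital V = 504 + 269 = 773.
Equity: weight = 504/773 = 0.6520; cost = 10.3327%.
Debt: weight = 269/773 = 0.3480; after-tax cost = 8% × (1 − 38.4%) = 4.9280%.
WACC = 0.6520 × 10.3327% + 0.3480 × 4.9280% = 8.4519%.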